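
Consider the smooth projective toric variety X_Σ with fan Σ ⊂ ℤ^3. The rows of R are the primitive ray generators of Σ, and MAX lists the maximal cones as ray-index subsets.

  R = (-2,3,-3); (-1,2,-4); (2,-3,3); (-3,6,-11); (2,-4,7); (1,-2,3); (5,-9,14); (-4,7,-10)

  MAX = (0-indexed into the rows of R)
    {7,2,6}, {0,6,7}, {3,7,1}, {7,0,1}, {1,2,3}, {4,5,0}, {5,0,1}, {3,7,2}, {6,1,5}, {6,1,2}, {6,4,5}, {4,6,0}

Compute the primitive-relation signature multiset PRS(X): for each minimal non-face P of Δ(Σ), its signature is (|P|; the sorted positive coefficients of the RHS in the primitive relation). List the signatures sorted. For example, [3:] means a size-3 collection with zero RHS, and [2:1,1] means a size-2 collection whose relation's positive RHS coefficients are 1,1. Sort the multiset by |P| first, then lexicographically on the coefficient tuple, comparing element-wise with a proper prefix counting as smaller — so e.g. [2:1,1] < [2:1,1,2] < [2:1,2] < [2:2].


Primitive collections (14):

  {0,2}:  v_{0} + v_{2} = 0  ⇒ sig = [2:]
  {1,4}:  v_{1} + v_{4} = v_{5}  ⇒ sig = [2:1]
  {3,4}:  v_{3} + v_{4} = v_{1}  ⇒ sig = [2:1]
  {3,6}:  v_{3} + v_{6} = v_{2}  ⇒ sig = [2:1]
  {4,7}:  v_{4} + v_{7} = v_{0}  ⇒ sig = [2:1]
  {0,3}:  v_{0} + v_{3} = v_{1} + v_{7}  ⇒ sig = [2:1,1]
  {2,4}:  v_{2} + v_{4} = v_{1} + v_{6}  ⇒ sig = [2:1,1]
  {5,7}:  v_{5} + v_{7} = v_{0} + v_{1}  ⇒ sig = [2:1,1]
  {2,5}:  v_{2} + v_{5} = 2·v_{1} + v_{6}  ⇒ sig = [2:1,2]
  {3,5}:  v_{3} + v_{5} = 2·v_{1}  ⇒ sig = [2:2]
  {1,6,7}:  v_{1} + v_{6} + v_{7} = 0  ⇒ sig = [3:]
  {0,1,6}:  v_{0} + v_{1} + v_{6} = v_{4}  ⇒ sig = [3:1]
  {1,2,7}:  v_{1} + v_{2} + v_{7} = v_{3}  ⇒ sig = [3:1]
  {0,5,6}:  v_{0} + v_{5} + v_{6} = 2·v_{4}  ⇒ sig = [3:2]

Signatures (|P|; sorted positive RHS coefficients), sorted:
    [2:]
    [2:1]
    [2:1]
    [2:1]
    [2:1]
    [2:1,1]
    [2:1,1]
    [2:1,1]
    [2:1,2]
    [2:2]
    [3:]
    [3:1]
    [3:1]
    [3:2]


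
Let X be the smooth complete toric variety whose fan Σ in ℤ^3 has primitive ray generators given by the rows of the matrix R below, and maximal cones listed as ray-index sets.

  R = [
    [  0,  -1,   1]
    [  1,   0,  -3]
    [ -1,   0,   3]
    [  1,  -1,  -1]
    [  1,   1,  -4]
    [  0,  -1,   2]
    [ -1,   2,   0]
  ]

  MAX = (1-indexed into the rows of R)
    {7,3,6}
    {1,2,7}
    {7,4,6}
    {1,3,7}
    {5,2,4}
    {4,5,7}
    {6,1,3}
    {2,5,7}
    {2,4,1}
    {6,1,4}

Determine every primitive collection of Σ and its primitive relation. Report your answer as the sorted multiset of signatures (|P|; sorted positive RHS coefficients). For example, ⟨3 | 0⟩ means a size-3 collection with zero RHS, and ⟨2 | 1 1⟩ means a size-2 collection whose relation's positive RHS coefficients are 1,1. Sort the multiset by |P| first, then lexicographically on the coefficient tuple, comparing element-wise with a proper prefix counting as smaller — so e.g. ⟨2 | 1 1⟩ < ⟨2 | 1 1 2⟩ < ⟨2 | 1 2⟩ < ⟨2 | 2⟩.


Σ has 9 primitive collections:

  P={2,3}:  v_{2} + v_{3} = 0  ⟹  sig = ⟨2 | 0⟩
  P={1,5}:  v_{1} + v_{5} = v_{2}  ⟹  sig = ⟨2 | 1⟩
  P={2,6}:  v_{2} + v_{6} = v_{4}  ⟹  sig = ⟨2 | 1⟩
  P={3,4}:  v_{3} + v_{4} = v_{6}  ⟹  sig = ⟨2 | 1⟩
  P={3,5}:  v_{3} + v_{5} = v_{4} + v_{7}  ⟹  sig = ⟨2 | 1 1⟩
  P={5,6}:  v_{5} + v_{6} = 2·v_{4} + v_{7}  ⟹  sig = ⟨2 | 1 2⟩
  P={1,4,7}:  v_{1} + v_{4} + v_{7} = 0  ⟹  sig = ⟨3 | 0⟩
  P={1,6,7}:  v_{1} + v_{6} + v_{7} = v_{3}  ⟹  sig = ⟨3 | 1⟩
  P={2,4,7}:  v_{2} + v_{4} + v_{7} = v_{5}  ⟹  sig = ⟨3 | 1⟩

Signatures (|P|; sorted positive RHS coefficients), sorted:
{ ⟨2 | 0⟩,  ⟨2 | 1⟩ ×3,  ⟨2 | 1 1⟩,  ⟨2 | 1 2⟩,  ⟨3 | 0⟩,  ⟨3 | 1⟩ ×2 }


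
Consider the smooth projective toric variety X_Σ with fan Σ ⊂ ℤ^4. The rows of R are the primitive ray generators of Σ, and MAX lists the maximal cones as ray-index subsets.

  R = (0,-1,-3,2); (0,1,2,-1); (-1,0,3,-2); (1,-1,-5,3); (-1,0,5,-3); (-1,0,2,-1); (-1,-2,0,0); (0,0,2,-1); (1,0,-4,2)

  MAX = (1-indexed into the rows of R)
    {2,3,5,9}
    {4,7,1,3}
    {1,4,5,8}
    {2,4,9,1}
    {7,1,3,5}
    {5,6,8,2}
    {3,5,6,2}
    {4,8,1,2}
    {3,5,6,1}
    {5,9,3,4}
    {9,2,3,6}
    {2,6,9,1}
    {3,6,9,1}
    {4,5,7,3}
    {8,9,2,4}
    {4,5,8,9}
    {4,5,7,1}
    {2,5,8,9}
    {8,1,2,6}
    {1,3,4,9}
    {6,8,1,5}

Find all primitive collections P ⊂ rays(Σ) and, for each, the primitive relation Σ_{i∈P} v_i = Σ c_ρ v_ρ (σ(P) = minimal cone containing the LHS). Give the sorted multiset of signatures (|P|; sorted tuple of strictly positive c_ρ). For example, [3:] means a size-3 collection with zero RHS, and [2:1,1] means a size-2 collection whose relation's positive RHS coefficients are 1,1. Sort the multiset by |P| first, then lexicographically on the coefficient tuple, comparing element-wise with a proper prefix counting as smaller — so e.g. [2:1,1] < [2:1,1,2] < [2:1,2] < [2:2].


The 15 primitive collections of Σ (r=9, n=4):

  P = {3,8}:  v_{3} + v_{8} = v_{5}  so sig = [2:1]
  P = {4,6}:  v_{4} + v_{6} = v_{1}  so sig = [2:1]
  P = {2,7}:  v_{2} + v_{7} = v_{1} + v_{5}  so sig = [2:1,1]
  P = {6,7}:  v_{6} + v_{7} = 2·v_{1} + v_{3} + v_{5}  so sig = [2:1,1,2]
  P = {7,8}:  v_{7} + v_{8} = v_{1} + v_{4} + 2·v_{5}  so sig = [2:1,1,2]
  P = {7,9}:  v_{7} + v_{9} = 2·v_{3} + 2·v_{4}  so sig = [2:2,2]
  P = {2,3,4}:  v_{2} + v_{3} + v_{4} = 0  so sig = [3:]
  P = {6,8,9}:  v_{6} + v_{8} + v_{9} = 0  so sig = [3:]
  P = {1,2,3}:  v_{1} + v_{2} + v_{3} = v_{6}  so sig = [3:1]
  P = {1,8,9}:  v_{1} + v_{8} + v_{9} = v_{4}  so sig = [3:1]
  P = {2,4,5}:  v_{2} + v_{4} + v_{5} = v_{8}  so sig = [3:1]
  P = {5,6,9}:  v_{5} + v_{6} + v_{9} = v_{3}  so sig = [3:1]
  P = {1,2,5}:  v_{1} + v_{2} + v_{5} = v_{6} + v_{8}  so sig = [3:1,1]
  P = {1,5,9}:  v_{1} + v_{5} + v_{9} = v_{3} + v_{4}  so sig = [3:1,1]
  P = {1,3,4,5}:  v_{1} + v_{3} + v_{4} + v_{5} = v_{7}  so sig = [4:1]

Hence PRS(X_Σ) =
    [2:1]
    [2:1]
    [2:1,1]
    [2:1,1,2]
    [2:1,1,2]
    [2:2,2]
    [3:]
    [3:]
    [3:1]
    [3:1]
    [3:1]
    [3:1]
    [3:1,1]
    [3:1,1]
    [4:1]


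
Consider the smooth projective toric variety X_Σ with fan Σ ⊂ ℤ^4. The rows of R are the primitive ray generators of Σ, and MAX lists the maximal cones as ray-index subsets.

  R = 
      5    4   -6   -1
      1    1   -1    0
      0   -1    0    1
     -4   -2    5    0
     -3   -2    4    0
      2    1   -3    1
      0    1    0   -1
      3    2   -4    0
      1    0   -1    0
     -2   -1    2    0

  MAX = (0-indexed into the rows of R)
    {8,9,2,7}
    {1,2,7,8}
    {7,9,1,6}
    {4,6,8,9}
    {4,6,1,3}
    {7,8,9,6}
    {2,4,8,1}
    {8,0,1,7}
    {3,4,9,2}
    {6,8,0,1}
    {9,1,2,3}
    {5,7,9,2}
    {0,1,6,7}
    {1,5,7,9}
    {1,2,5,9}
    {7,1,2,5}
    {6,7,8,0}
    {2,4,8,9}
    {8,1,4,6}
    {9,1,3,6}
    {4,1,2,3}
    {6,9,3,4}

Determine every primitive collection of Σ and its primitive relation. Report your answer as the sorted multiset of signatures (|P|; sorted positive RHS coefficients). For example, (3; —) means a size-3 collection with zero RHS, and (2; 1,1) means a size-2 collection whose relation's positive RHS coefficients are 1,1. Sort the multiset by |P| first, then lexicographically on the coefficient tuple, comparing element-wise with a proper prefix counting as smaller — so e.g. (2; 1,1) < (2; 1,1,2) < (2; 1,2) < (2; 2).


17 minimal non-faces of Δ(Σ) (on 10 rays):

  P = {2,6}:  v_{2} + v_{6} = 0  ⟹  sig = (2; —)
  P = {4,7}:  v_{4} + v_{7} = 0  ⟹  sig = (2; —)
  P = {3,8}:  v_{3} + v_{8} = v_{4}  ⟹  sig = (2; 1)
  P = {0,3}:  v_{0} + v_{3} = v_{1} + v_{6}  ⟹  sig = (2; 1,1)
  P = {0,9}:  v_{0} + v_{9} = v_{6} + v_{7}  ⟹  sig = (2; 1,1)
  P = {3,7}:  v_{3} + v_{7} = v_{1} + v_{9}  ⟹  sig = (2; 1,1)
  P = {5,8}:  v_{5} + v_{8} = v_{2} + v_{7}  ⟹  sig = (2; 1,1)
  P = {0,2}:  v_{0} + v_{2} = v_{1} + v_{7} + v_{8}  ⟹  sig = (2; 1,1,1)
  P = {0,4}:  v_{0} + v_{4} = v_{1} + v_{6} + v_{8}  ⟹  sig = (2; 1,1,1)
  P = {4,5}:  v_{4} + v_{5} = v_{1} + v_{2} + v_{9}  ⟹  sig = (2; 1,1,1)
  P = {5,6}:  v_{5} + v_{6} = v_{1} + v_{7} + v_{9}  ⟹  sig = (2; 1,1,1)
  P = {0,5}:  v_{0} + v_{5} = v_{1} + 2·v_{7}  ⟹  sig = (2; 1,2)
  P = {3,5}:  v_{3} + v_{5} = 2·v_{1} + v_{2} + 2·v_{9}  ⟹  sig = (2; 1,2,2)
  P = {1,8,9}:  v_{1} + v_{8} + v_{9} = 0  ⟹  sig = (3; —)
  P = {1,4,9}:  v_{1} + v_{4} + v_{9} = v_{3}  ⟹  sig = (3; 1)
  P = {1,2,7,9}:  v_{1} + v_{2} + v_{7} + v_{9} = v_{5}  ⟹  sig = (4; 1)
  P = {1,6,7,8}:  v_{1} + v_{6} + v_{7} + v_{8} = v_{0}  ⟹  sig = (4; 1)

Sorted signature multiset PRS(X):
    |P|=2: 13 collections, coeffs (), (), (1), (1,1), (1,1), (1,1), (1,1), (1,1,1), (1,1,1), (1,1,1), (1,1,1), (1,2), (1,2,2)
    |P|=3: 2 collections, coeffs (), (1)
    |P|=4: 2 collections, coeffs (1), (1)


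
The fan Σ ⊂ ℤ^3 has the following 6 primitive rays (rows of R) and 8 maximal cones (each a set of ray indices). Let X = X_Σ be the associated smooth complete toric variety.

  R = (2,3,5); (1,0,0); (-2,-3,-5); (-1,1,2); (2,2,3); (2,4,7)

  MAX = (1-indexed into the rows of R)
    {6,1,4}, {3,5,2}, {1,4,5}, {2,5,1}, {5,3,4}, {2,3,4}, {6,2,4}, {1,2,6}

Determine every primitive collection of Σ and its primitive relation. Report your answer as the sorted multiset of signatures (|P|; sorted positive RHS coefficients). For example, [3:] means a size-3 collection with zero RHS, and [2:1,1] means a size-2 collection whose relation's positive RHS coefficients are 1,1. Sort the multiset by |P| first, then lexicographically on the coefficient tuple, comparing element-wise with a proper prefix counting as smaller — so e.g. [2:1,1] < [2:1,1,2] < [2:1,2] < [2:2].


Σ has 5 primitive collections:

  P={1,3}:  v_{1} + v_{3} = 0  →  sig = [2:]
  P={3,6}:  v_{3} + v_{6} = v_{2} + v_{4}  →  sig = [2:1,1]
  P={5,6}:  v_{5} + v_{6} = 2·v_{1}  →  sig = [2:2]
  P={1,2,4}:  v_{1} + v_{2} + v_{4} = v_{6}  →  sig = [3:1]
  P={2,4,5}:  v_{2} + v_{4} + v_{5} = v_{1}  →  sig = [3:1]

so the primitive-relation signature multiset is
{ [2:],  [2:1,1],  [2:2],  [3:1] ×2 }


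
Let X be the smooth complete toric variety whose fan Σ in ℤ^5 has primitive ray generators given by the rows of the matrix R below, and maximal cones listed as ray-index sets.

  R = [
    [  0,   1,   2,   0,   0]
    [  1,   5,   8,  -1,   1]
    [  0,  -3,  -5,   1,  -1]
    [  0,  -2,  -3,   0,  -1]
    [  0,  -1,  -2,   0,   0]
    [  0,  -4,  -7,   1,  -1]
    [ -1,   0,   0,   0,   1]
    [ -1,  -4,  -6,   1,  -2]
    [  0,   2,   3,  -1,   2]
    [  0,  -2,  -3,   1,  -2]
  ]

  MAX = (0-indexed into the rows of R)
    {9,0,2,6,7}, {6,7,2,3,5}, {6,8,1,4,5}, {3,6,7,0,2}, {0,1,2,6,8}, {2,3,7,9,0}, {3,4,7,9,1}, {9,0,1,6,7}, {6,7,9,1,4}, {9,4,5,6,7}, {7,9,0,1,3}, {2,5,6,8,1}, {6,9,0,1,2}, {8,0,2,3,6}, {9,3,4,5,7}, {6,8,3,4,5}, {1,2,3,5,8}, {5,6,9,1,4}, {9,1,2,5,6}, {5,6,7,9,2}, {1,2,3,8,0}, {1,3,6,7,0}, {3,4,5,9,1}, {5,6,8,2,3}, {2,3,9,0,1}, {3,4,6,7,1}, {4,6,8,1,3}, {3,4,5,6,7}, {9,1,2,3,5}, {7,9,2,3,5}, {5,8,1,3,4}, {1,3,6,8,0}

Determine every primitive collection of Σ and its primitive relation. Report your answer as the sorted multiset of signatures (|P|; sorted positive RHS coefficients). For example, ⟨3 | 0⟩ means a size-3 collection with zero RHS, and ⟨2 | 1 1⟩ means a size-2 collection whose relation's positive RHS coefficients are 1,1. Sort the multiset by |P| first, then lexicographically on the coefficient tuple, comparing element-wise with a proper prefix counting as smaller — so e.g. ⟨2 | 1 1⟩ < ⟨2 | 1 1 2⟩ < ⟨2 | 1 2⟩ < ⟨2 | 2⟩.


|primitive collections| = 10. Relations:

  P = {0,4}:  v_{0} + v_{4} = 0  so sig = ⟨2 | 0⟩
  P = {8,9}:  v_{8} + v_{9} = 0  so sig = ⟨2 | 0⟩
  P = {0,5}:  v_{0} + v_{5} = v_{2}  so sig = ⟨2 | 1⟩
  P = {2,4}:  v_{2} + v_{4} = v_{5}  so sig = ⟨2 | 1⟩
  P = {7,8}:  v_{7} + v_{8} = v_{3} + v_{6}  so sig = ⟨2 | 1 1⟩
  P = {1,2,7}:  v_{1} + v_{2} + v_{7} = v_{9}  so sig = ⟨3 | 1⟩
  P = {3,6,9}:  v_{3} + v_{6} + v_{9} = v_{7}  so sig = ⟨3 | 1⟩
  P = {1,5,7}:  v_{1} + v_{5} + v_{7} = v_{4} + v_{9}  so sig = ⟨3 | 1 1⟩
  P = {1,2,3,6}:  v_{1} + v_{2} + v_{3} + v_{6} = 0  so sig = ⟨4 | 0⟩
  P = {1,3,5,6}:  v_{1} + v_{3} + v_{5} + v_{6} = v_{4}  so sig = ⟨4 | 1⟩

so the primitive-relation signature multiset is
    |P|=2: 5 collections, coeffs (), (), (1), (1), (1,1)
    |P|=3: 3 collections, coeffs (1), (1), (1,1)
    |P|=4: 2 collections, coeffs (), (1)


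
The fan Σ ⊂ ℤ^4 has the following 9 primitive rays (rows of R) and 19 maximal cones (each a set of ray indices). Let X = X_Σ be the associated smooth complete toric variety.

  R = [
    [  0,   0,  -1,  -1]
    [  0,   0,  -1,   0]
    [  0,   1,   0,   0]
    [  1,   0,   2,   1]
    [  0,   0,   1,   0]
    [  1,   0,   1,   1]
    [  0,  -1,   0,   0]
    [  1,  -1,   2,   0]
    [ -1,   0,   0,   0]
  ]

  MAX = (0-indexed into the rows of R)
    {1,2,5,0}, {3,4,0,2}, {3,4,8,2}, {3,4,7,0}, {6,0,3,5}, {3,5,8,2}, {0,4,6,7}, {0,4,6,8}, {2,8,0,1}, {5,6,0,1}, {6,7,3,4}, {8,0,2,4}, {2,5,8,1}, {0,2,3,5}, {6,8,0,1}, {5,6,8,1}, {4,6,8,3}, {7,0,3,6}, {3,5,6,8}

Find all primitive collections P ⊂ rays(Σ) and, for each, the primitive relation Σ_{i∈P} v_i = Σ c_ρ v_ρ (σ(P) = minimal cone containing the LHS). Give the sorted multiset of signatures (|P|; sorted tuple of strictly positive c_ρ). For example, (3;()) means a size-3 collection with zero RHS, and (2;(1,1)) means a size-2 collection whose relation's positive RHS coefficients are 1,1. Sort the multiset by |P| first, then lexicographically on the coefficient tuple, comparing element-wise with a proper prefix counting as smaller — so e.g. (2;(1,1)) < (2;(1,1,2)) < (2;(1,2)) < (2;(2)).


11 collections generate NE(X_Σ); each relation:

  {1,4}:  v_{1} + v_{4} = 0  →  sig = (2;())
  {2,6}:  v_{2} + v_{6} = 0  →  sig = (2;())
  {1,3}:  v_{1} + v_{3} = v_{5}  →  sig = (2;(1))
  {4,5}:  v_{4} + v_{5} = v_{3}  →  sig = (2;(1))
  {1,7}:  v_{1} + v_{7} = v_{0} + v_{3} + v_{6}  →  sig = (2;(1,1,1))
  {2,7}:  v_{2} + v_{7} = v_{0} + v_{3} + v_{4}  →  sig = (2;(1,1,1))
  {5,7}:  v_{5} + v_{7} = v_{0} + 2·v_{3} + v_{6}  →  sig = (2;(1,1,2))
  {7,8}:  v_{7} + v_{8} = 2·v_{4} + v_{6}  →  sig = (2;(1,2))
  {0,5,8}:  v_{0} + v_{5} + v_{8} = 0  →  sig = (3;())
  {0,3,8}:  v_{0} + v_{3} + v_{8} = v_{4}  →  sig = (3;(1))
  {0,3,4,6}:  v_{0} + v_{3} + v_{4} + v_{6} = v_{7}  →  sig = (4;(1))

so the primitive-relation signature multiset is
{ (2;()) ×2,  (2;(1)) ×2,  (2;(1,1,1)) ×2,  (2;(1,1,2)),  (2;(1,2)),  (3;()),  (3;(1)),  (4;(1)) }


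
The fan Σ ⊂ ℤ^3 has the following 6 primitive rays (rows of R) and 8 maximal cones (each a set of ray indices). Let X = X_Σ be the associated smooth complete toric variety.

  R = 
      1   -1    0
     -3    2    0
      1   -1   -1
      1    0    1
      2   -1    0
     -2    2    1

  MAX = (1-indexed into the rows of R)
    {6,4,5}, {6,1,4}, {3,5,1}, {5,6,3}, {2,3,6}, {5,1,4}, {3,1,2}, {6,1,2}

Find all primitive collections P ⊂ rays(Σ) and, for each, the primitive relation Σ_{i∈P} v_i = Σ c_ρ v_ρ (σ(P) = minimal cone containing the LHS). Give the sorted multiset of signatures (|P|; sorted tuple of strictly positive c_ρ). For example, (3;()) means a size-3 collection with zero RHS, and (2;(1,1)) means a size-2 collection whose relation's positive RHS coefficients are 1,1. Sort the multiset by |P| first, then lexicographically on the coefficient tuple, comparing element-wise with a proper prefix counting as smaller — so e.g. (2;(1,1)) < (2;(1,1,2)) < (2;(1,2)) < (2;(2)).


Minimal non-faces — 5 found among 6 rays, 8 max cones:

  • {2,4}:  v_{2} + v_{4} = v_{6}  so sig = (2;(1))
  • {3,4}:  v_{3} + v_{4} = v_{5}  so sig = (2;(1))
  • {2,5}:  v_{2} + v_{5} = v_{3} + v_{6}  so sig = (2;(1,1))
  • {1,3,6}:  v_{1} + v_{3} + v_{6} = 0  so sig = (3;())
  • {1,5,6}:  v_{1} + v_{5} + v_{6} = v_{4}  so sig = (3;(1))

so the primitive-relation signature multiset is
    (2;(1))
    (2;(1))
    (2;(1,1))
    (3;())
    (3;(1))


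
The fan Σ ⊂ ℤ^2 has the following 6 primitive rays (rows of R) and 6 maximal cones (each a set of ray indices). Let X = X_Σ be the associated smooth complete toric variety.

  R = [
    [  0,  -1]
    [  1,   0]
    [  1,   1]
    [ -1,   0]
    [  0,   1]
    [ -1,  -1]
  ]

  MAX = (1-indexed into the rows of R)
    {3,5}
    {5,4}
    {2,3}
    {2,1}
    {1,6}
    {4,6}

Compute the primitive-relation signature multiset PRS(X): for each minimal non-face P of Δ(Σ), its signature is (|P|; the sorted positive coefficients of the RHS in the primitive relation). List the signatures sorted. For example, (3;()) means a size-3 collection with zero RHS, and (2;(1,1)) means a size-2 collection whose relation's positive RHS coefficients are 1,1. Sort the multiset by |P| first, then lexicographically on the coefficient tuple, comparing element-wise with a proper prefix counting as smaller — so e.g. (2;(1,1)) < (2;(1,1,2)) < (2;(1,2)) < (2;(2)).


|primitive collections| = 9. Relations:

  P={1,5}:  v_{1} + v_{5} = 0  ⇒ sig = (2;())
  P={2,4}:  v_{2} + v_{4} = 0  ⇒ sig = (2;())
  P={3,6}:  v_{3} + v_{6} = 0  ⇒ sig = (2;())
  P={1,3}:  v_{1} + v_{3} = v_{2}  ⇒ sig = (2;(1))
  P={1,4}:  v_{1} + v_{4} = v_{6}  ⇒ sig = (2;(1))
  P={2,5}:  v_{2} + v_{5} = v_{3}  ⇒ sig = (2;(1))
  P={2,6}:  v_{2} + v_{6} = v_{1}  ⇒ sig = (2;(1))
  P={3,4}:  v_{3} + v_{4} = v_{5}  ⇒ sig = (2;(1))
  P={5,6}:  v_{5} + v_{6} = v_{4}  ⇒ sig = (2;(1))

so the primitive-relation signature multiset is
[(2;()), (2;()), (2;()), (2;(1)), (2;(1)), (2;(1)), (2;(1)), (2;(1)), (2;(1))]


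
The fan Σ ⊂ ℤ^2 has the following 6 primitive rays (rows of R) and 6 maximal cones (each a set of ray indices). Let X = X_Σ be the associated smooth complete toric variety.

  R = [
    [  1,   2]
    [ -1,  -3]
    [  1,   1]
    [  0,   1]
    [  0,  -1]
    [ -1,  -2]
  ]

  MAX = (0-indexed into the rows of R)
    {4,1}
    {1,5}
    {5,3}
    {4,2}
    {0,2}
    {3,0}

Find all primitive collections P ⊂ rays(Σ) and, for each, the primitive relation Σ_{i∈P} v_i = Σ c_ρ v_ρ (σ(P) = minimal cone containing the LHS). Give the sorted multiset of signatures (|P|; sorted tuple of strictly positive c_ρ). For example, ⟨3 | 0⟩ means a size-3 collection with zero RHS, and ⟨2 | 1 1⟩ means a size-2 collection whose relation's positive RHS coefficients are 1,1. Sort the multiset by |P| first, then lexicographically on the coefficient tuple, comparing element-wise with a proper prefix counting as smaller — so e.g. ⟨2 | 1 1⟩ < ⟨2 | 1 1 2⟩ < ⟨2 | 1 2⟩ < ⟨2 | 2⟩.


Σ has 9 primitive collections:

  P = {0,5}:  v_{0} + v_{5} = 0 — sig = ⟨2 | 0⟩
  P = {3,4}:  v_{3} + v_{4} = 0 — sig = ⟨2 | 0⟩
  P = {0,1}:  v_{0} + v_{1} = v_{4} — sig = ⟨2 | 1⟩
  P = {0,4}:  v_{0} + v_{4} = v_{2} — sig = ⟨2 | 1⟩
  P = {1,3}:  v_{1} + v_{3} = v_{5} — sig = ⟨2 | 1⟩
  P = {2,3}:  v_{2} + v_{3} = v_{0} — sig = ⟨2 | 1⟩
  P = {2,5}:  v_{2} + v_{5} = v_{4} — sig = ⟨2 | 1⟩
  P = {4,5}:  v_{4} + v_{5} = v_{1} — sig = ⟨2 | 1⟩
  P = {1,2}:  v_{1} + v_{2} = 2·v_{4} — sig = ⟨2 | 2⟩

Sorted signature multiset PRS(X):
    ⟨2 | 0⟩
    ⟨2 | 0⟩
    ⟨2 | 1⟩
    ⟨2 | 1⟩
    ⟨2 | 1⟩
    ⟨2 | 1⟩
    ⟨2 | 1⟩
    ⟨2 | 1⟩
    ⟨2 | 2⟩


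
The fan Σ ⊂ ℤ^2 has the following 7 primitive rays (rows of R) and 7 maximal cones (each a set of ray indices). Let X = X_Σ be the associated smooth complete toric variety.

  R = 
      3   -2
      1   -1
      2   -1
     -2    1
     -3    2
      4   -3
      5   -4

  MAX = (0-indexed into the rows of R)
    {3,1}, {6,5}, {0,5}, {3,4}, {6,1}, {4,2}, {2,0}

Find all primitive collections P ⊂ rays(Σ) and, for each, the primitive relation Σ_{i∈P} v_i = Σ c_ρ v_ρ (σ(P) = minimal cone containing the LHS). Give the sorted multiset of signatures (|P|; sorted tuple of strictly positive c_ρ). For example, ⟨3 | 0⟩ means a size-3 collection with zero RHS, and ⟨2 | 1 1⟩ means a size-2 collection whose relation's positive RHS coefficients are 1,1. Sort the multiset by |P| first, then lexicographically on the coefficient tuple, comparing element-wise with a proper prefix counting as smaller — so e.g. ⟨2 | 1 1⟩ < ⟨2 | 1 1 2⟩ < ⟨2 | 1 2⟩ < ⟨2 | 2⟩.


Δ(Σ) — 7 vertices, 14 min non-faces:

  • {0,4}:  v_{0} + v_{4} = 0 ; sig = ⟨2 | 0⟩
  • {2,3}:  v_{2} + v_{3} = 0 ; sig = ⟨2 | 0⟩
  • {0,1}:  v_{0} + v_{1} = v_{5} ; sig = ⟨2 | 1⟩
  • {0,3}:  v_{0} + v_{3} = v_{1} ; sig = ⟨2 | 1⟩
  • {1,2}:  v_{1} + v_{2} = v_{0} ; sig = ⟨2 | 1⟩
  • {1,4}:  v_{1} + v_{4} = v_{3} ; sig = ⟨2 | 1⟩
  • {1,5}:  v_{1} + v_{5} = v_{6} ; sig = ⟨2 | 1⟩
  • {4,5}:  v_{4} + v_{5} = v_{1} ; sig = ⟨2 | 1⟩
  • {2,6}:  v_{2} + v_{6} = v_{0} + v_{5} ; sig = ⟨2 | 1 1⟩
  • {0,6}:  v_{0} + v_{6} = 2·v_{5} ; sig = ⟨2 | 2⟩
  • {2,5}:  v_{2} + v_{5} = 2·v_{0} ; sig = ⟨2 | 2⟩
  • {3,5}:  v_{3} + v_{5} = 2·v_{1} ; sig = ⟨2 | 2⟩
  • {4,6}:  v_{4} + v_{6} = 2·v_{1} ; sig = ⟨2 | 2⟩
  • {3,6}:  v_{3} + v_{6} = 3·v_{1} ; sig = ⟨2 | 3⟩

Signatures (|P|; sorted positive RHS coefficients), sorted:
    |P|=2: 14 collections, coeffs (), (), (1), (1), (1), (1), (1), (1), (1,1), (2), (2), (2), (2), (3)


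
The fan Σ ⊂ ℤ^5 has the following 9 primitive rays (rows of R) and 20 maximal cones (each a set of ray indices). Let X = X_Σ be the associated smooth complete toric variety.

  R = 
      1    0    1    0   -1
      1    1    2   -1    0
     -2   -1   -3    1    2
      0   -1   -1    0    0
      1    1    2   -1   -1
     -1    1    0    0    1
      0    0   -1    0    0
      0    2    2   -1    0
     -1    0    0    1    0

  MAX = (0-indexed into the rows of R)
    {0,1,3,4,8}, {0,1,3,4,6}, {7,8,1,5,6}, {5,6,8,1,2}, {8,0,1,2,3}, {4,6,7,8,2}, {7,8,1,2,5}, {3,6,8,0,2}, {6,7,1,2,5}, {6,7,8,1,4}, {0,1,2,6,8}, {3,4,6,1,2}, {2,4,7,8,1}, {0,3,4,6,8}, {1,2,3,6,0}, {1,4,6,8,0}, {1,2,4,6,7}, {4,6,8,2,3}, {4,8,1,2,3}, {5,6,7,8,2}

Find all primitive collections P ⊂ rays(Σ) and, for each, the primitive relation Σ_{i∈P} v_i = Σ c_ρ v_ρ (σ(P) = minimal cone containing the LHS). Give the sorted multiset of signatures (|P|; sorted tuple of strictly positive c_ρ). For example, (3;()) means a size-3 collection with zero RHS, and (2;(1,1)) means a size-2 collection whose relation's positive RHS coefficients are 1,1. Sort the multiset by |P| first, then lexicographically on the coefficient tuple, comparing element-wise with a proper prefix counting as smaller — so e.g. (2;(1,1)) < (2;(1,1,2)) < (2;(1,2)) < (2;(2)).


9 collections generate NE(X_Σ); each relation:

  P={4,5}:  v_{4} + v_{5} = v_{7}  so sig = (2;(1))
  P={3,5}:  v_{3} + v_{5} = v_{2} + v_{4}  so sig = (2;(1,1))
  P={0,5}:  v_{0} + v_{5} = v_{1} + v_{6} + v_{8}  so sig = (2;(1,1,1))
  P={0,7}:  v_{0} + v_{7} = v_{1} + v_{4} + v_{6} + v_{8}  so sig = (2;(1,1,1,1))
  P={3,7}:  v_{3} + v_{7} = v_{2} + 2·v_{4}  so sig = (2;(1,2))
  P={0,2,4}:  v_{0} + v_{2} + v_{4} = 0  so sig = (3;())
  P={1,3,6,8}:  v_{1} + v_{3} + v_{6} + v_{8} = 0  so sig = (4;())
  P={1,2,4,6,8}:  v_{1} + v_{2} + v_{4} + v_{6} + v_{8} = v_{5}  so sig = (5;(1))
  P={1,2,6,7,8}:  v_{1} + v_{2} + v_{6} + v_{7} + v_{8} = 2·v_{5}  so sig = (5;(2))

Sorted signature multiset PRS(X):
    |P|=2: 5 collections, coeffs (1), (1,1), (1,1,1), (1,1,1,1), (1,2)
    |P|=3: 1 collection, coeffs ()
    |P|=4: 1 collection, coeffs ()
    |P|=5: 2 collections, coeffs (1), (2)


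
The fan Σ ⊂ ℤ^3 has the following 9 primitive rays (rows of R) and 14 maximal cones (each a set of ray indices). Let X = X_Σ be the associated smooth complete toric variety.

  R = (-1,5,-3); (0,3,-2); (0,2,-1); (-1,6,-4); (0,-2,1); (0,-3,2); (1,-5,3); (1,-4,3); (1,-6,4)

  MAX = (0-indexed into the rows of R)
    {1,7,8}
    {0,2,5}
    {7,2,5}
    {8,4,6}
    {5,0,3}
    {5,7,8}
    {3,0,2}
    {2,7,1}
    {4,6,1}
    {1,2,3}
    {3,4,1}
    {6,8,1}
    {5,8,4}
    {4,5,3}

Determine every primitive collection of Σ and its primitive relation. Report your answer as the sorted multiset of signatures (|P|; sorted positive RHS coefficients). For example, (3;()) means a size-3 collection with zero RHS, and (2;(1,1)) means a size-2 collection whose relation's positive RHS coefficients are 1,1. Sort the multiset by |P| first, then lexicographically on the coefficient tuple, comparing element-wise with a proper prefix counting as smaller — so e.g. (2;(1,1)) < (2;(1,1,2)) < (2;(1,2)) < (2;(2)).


Σ has 17 primitive collections:

  • {0,6}:  v_{0} + v_{6} = 0  →  sig = (2;())
  • {1,5}:  v_{1} + v_{5} = 0  →  sig = (2;())
  • {2,4}:  v_{2} + v_{4} = 0  →  sig = (2;())
  • {3,8}:  v_{3} + v_{8} = 0  →  sig = (2;())
  • {2,8}:  v_{2} + v_{8} = v_{7}  →  sig = (2;(1))
  • {3,7}:  v_{3} + v_{7} = v_{2}  →  sig = (2;(1))
  • {4,7}:  v_{4} + v_{7} = v_{8}  →  sig = (2;(1))
  • {0,1}:  v_{0} + v_{1} = v_{2} + v_{3}  →  sig = (2;(1,1))
  • {0,4}:  v_{0} + v_{4} = v_{3} + v_{5}  →  sig = (2;(1,1))
  • {0,8}:  v_{0} + v_{8} = v_{2} + v_{5}  →  sig = (2;(1,1))
  • {2,6}:  v_{2} + v_{6} = v_{1} + v_{8}  →  sig = (2;(1,1))
  • {3,6}:  v_{3} + v_{6} = v_{1} + v_{4}  →  sig = (2;(1,1))
  • {5,6}:  v_{5} + v_{6} = v_{4} + v_{8}  →  sig = (2;(1,1))
  • {0,7}:  v_{0} + v_{7} = 2·v_{2} + v_{5}  →  sig = (2;(1,2))
  • {6,7}:  v_{6} + v_{7} = v_{1} + 2·v_{8}  →  sig = (2;(1,2))
  • {1,4,8}:  v_{1} + v_{4} + v_{8} = v_{6}  →  sig = (3;(1))
  • {2,3,5}:  v_{2} + v_{3} + v_{5} = v_{0}  →  sig = (3;(1))

so the primitive-relation signature multiset is
    (2;())
    (2;())
    (2;())
    (2;())
    (2;(1))
    (2;(1))
    (2;(1))
    (2;(1,1))
    (2;(1,1))
    (2;(1,1))
    (2;(1,1))
    (2;(1,1))
    (2;(1,1))
    (2;(1,2))
    (2;(1,2))
    (3;(1))
    (3;(1))


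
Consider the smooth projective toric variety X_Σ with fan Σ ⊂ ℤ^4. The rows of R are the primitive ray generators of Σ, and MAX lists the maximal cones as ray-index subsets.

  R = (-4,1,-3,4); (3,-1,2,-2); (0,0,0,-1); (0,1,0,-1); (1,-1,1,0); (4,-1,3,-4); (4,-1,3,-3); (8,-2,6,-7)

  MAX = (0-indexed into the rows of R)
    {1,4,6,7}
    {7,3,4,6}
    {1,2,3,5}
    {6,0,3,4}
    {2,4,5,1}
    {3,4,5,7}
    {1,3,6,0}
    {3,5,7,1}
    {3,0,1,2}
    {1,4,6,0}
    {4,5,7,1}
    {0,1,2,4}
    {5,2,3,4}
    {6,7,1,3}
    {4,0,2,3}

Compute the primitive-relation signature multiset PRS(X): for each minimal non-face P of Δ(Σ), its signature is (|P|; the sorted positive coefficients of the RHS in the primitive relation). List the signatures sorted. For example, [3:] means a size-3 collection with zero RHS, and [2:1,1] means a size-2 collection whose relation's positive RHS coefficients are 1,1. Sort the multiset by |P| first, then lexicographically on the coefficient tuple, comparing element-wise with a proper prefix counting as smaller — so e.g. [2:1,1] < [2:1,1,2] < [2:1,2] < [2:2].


Minimal non-faces — 6 found among 8 rays, 15 max cones:

  P={0,5}:  v_{0} + v_{5} = 0  ⇒ sig = [2:]
  P={0,7}:  v_{0} + v_{7} = v_{6}  ⇒ sig = [2:1]
  P={2,6}:  v_{2} + v_{6} = v_{5}  ⇒ sig = [2:1]
  P={5,6}:  v_{5} + v_{6} = v_{7}  ⇒ sig = [2:1]
  P={2,7}:  v_{2} + v_{7} = 2·v_{5}  ⇒ sig = [2:2]
  P={1,3,4}:  v_{1} + v_{3} + v_{4} = v_{6}  ⇒ sig = [3:1]

Sorted signature multiset PRS(X):
[[2:], [2:1], [2:1], [2:1], [2:2], [3:1]]


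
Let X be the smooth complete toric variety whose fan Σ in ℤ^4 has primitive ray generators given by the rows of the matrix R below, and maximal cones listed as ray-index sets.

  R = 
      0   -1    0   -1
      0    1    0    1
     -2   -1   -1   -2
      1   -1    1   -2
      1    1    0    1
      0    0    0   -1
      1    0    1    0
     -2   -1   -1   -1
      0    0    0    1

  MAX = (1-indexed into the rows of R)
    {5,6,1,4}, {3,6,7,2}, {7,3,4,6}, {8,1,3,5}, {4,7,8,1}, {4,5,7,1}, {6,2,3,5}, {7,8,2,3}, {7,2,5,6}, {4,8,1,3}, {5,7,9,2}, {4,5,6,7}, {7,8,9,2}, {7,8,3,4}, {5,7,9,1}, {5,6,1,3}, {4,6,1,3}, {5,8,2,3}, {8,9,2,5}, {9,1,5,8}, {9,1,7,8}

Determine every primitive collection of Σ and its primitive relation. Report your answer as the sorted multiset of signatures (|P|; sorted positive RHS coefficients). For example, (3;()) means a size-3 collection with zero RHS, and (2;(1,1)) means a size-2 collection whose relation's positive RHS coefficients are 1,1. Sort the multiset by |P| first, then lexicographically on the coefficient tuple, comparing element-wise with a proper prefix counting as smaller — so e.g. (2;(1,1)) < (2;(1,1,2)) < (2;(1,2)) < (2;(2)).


The 12 primitive collections of Σ (r=9, n=4):

  • {1,2}:  v_{1} + v_{2} = 0  ⇒ sig = (2;())
  • {6,9}:  v_{6} + v_{9} = 0  ⇒ sig = (2;())
  • {3,9}:  v_{3} + v_{9} = v_{8}  ⇒ sig = (2;(1))
  • {6,8}:  v_{6} + v_{8} = v_{3}  ⇒ sig = (2;(1))
  • {2,4}:  v_{2} + v_{4} = v_{6} + v_{7}  ⇒ sig = (2;(1,1))
  • {4,9}:  v_{4} + v_{9} = v_{1} + v_{7}  ⇒ sig = (2;(1,1))
  • {5,7,8}:  v_{5} + v_{7} + v_{8} = 0  ⇒ sig = (3;())
  • {1,6,7}:  v_{1} + v_{6} + v_{7} = v_{4}  ⇒ sig = (3;(1))
  • {3,5,7}:  v_{3} + v_{5} + v_{7} = v_{6}  ⇒ sig = (3;(1))
  • {1,3,7}:  v_{1} + v_{3} + v_{7} = v_{4} + v_{8}  ⇒ sig = (3;(1,1))
  • {4,5,8}:  v_{4} + v_{5} + v_{8} = v_{1} + v_{6}  ⇒ sig = (3;(1,1))
  • {3,4,5}:  v_{3} + v_{4} + v_{5} = v_{1} + 2·v_{6}  ⇒ sig = (3;(1,2))

Sorted signature multiset PRS(X):
    (2;())
    (2;())
    (2;(1))
    (2;(1))
    (2;(1,1))
    (2;(1,1))
    (3;())
    (3;(1))
    (3;(1))
    (3;(1,1))
    (3;(1,1))
    (3;(1,2))


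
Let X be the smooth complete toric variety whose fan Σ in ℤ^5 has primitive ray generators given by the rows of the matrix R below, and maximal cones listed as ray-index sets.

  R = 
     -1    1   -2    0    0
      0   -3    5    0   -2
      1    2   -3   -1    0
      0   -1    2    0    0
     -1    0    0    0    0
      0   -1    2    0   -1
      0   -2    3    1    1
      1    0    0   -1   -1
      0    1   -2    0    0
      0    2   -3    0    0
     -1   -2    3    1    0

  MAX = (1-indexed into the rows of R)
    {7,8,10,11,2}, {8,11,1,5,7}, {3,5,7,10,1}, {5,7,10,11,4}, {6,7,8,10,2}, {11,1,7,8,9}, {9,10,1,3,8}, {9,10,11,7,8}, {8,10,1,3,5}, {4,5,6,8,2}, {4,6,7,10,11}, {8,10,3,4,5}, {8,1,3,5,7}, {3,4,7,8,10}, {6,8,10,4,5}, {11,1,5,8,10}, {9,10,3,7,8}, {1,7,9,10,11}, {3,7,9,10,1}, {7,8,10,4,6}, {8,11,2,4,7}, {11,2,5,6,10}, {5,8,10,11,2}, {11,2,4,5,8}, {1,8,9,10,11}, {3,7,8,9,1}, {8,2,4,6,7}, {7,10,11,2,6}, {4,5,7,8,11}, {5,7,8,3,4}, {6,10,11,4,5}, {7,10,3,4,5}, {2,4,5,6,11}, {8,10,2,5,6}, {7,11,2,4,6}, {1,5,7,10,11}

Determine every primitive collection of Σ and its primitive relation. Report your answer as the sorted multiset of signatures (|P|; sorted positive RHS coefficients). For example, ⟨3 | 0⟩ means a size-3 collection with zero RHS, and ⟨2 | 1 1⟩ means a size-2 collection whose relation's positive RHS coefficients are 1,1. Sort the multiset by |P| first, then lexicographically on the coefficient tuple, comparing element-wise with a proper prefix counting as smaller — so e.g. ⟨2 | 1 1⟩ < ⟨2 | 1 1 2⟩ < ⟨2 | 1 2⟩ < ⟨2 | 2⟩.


|primitive collections| = 17. Relations:

  P = {3,11}:  v_{3} + v_{11} = 0 — sig = ⟨2 | 0⟩
  P = {4,9}:  v_{4} + v_{9} = 0 — sig = ⟨2 | 0⟩
  P = {1,4}:  v_{1} + v_{4} = v_{5} — sig = ⟨2 | 1⟩
  P = {5,9}:  v_{5} + v_{9} = v_{1} — sig = ⟨2 | 1⟩
  P = {2,3}:  v_{2} + v_{3} = v_{6} + v_{8} — sig = ⟨2 | 1 1⟩
  P = {3,6}:  v_{3} + v_{6} = v_{4} + v_{8} + v_{10} — sig = ⟨2 | 1 1 1⟩
  P = {6,9}:  v_{6} + v_{9} = v_{8} + v_{10} + v_{11} — sig = ⟨2 | 1 1 1⟩
  P = {1,6}:  v_{1} + v_{6} = v_{5} + v_{8} + v_{10} + v_{11} — sig = ⟨2 | 1 1 1 1⟩
  P = {1,2}:  v_{1} + v_{2} = v_{5} + 2·v_{8} + v_{10} + 2·v_{11} — sig = ⟨2 | 1 1 2 2⟩
  P = {2,9}:  v_{2} + v_{9} = 2·v_{8} + v_{10} + 2·v_{11} — sig = ⟨2 | 1 2 2⟩
  P = {6,8,11}:  v_{6} + v_{8} + v_{11} = v_{2} — sig = ⟨3 | 1⟩
  P = {5,6,7}:  v_{5} + v_{6} + v_{7} = v_{4} + v_{11} — sig = ⟨3 | 1 1⟩
  P = {2,5,7}:  v_{2} + v_{5} + v_{7} = v_{4} + v_{8} + 2·v_{11} — sig = ⟨3 | 1 1 2⟩
  P = {2,4,10}:  v_{2} + v_{4} + v_{10} = 2·v_{6} — sig = ⟨3 | 2⟩
  P = {5,7,8,10}:  v_{5} + v_{7} + v_{8} + v_{10} = 0 — sig = ⟨4 | 0⟩
  P = {1,7,8,10}:  v_{1} + v_{7} + v_{8} + v_{10} = v_{9} — sig = ⟨4 | 1⟩
  P = {4,8,10,11}:  v_{4} + v_{8} + v_{10} + v_{11} = v_{6} — sig = ⟨4 | 1⟩

Hence PRS(X_Σ) =
[⟨2 | 0⟩, ⟨2 | 0⟩, ⟨2 | 1⟩, ⟨2 | 1⟩, ⟨2 | 1 1⟩, ⟨2 | 1 1 1⟩, ⟨2 | 1 1 1⟩, ⟨2 | 1 1 1 1⟩, ⟨2 | 1 1 2 2⟩, ⟨2 | 1 2 2⟩, ⟨3 | 1⟩, ⟨3 | 1 1⟩, ⟨3 | 1 1 2⟩, ⟨3 | 2⟩, ⟨4 | 0⟩, ⟨4 | 1⟩, ⟨4 | 1⟩]


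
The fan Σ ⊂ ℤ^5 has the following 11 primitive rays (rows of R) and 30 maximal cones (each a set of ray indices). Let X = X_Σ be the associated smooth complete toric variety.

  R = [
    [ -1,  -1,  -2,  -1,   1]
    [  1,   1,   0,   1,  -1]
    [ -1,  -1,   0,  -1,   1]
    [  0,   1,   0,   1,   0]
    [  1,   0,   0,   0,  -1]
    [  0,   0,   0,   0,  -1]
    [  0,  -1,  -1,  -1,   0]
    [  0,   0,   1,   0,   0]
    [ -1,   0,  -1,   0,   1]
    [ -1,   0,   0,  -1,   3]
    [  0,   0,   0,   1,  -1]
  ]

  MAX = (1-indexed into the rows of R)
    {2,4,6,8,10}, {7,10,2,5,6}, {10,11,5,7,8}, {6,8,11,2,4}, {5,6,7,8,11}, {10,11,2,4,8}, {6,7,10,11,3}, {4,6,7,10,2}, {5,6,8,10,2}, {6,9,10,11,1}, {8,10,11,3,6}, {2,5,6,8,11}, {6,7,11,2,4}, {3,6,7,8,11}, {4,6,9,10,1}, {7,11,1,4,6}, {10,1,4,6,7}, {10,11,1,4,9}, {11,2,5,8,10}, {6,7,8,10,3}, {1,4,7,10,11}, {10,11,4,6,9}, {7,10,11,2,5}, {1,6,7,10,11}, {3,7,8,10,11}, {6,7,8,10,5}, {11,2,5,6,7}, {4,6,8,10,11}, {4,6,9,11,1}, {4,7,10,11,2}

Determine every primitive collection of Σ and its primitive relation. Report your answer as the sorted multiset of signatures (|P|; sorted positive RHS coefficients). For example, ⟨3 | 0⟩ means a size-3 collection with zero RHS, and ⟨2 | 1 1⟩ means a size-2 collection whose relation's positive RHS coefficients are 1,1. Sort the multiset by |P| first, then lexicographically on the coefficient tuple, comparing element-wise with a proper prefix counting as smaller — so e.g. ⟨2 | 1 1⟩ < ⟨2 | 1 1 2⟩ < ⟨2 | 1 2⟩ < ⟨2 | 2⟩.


Σ has 20 primitive collections:

  P = {2,3}:  v_{2} + v_{3} = 0  →  sig = ⟨2 | 0⟩
  P = {4,5}:  v_{4} + v_{5} = v_{2}  →  sig = ⟨2 | 1⟩
  P = {7,9}:  v_{7} + v_{9} = v_{1}  →  sig = ⟨2 | 1⟩
  P = {3,5}:  v_{3} + v_{5} = v_{7} + v_{8}  →  sig = ⟨2 | 1 1⟩
  P = {5,9}:  v_{5} + v_{9} = v_{4} + v_{7}  →  sig = ⟨2 | 1 1⟩
  P = {3,4}:  v_{3} + v_{4} = v_{6} + v_{10} + v_{11}  →  sig = ⟨2 | 1 1 1⟩
  P = {8,9}:  v_{8} + v_{9} = v_{6} + v_{10} + v_{11}  →  sig = ⟨2 | 1 1 1⟩
  P = {1,8}:  v_{1} + v_{8} = v_{6} + v_{7} + v_{10} + v_{11}  →  sig = ⟨2 | 1 1 1 1⟩
  P = {1,5}:  v_{1} + v_{5} = v_{4} + 2·v_{7}  →  sig = ⟨2 | 1 2⟩
  P = {2,9}:  v_{2} + v_{9} = 2·v_{4} + v_{7}  →  sig = ⟨2 | 1 2⟩
  P = {3,9}:  v_{3} + v_{9} = 2·v_{6} + v_{7} + 2·v_{10} + 2·v_{11}  →  sig = ⟨2 | 1 2 2 2⟩
  P = {1,2}:  v_{1} + v_{2} = 2·v_{4} + 2·v_{7}  →  sig = ⟨2 | 2 2⟩
  P = {1,3}:  v_{1} + v_{3} = 2·v_{6} + 2·v_{7} + 2·v_{10} + 2·v_{11}  →  sig = ⟨2 | 2 2 2 2⟩
  P = {4,7,8}:  v_{4} + v_{7} + v_{8} = 0  →  sig = ⟨3 | 0⟩
  P = {2,7,8}:  v_{2} + v_{7} + v_{8} = v_{5}  →  sig = ⟨3 | 1⟩
  P = {5,6,10,11}:  v_{5} + v_{6} + v_{10} + v_{11} = 0  →  sig = ⟨4 | 0⟩
  P = {2,6,10,11}:  v_{2} + v_{6} + v_{10} + v_{11} = v_{4}  →  sig = ⟨4 | 1⟩
  P = {4,6,7,10,11}:  v_{4} + v_{6} + v_{7} + v_{10} + v_{11} = v_{9}  →  sig = ⟨5 | 1⟩
  P = {6,7,8,10,11}:  v_{6} + v_{7} + v_{8} + v_{10} + v_{11} = v_{3}  →  sig = ⟨5 | 1⟩
  P = {1,4,6,10,11}:  v_{1} + v_{4} + v_{6} + v_{10} + v_{11} = 2·v_{9}  →  sig = ⟨5 | 2⟩

so the primitive-relation signature multiset is
[⟨2 | 0⟩, ⟨2 | 1⟩, ⟨2 | 1⟩, ⟨2 | 1 1⟩, ⟨2 | 1 1⟩, ⟨2 | 1 1 1⟩, ⟨2 | 1 1 1⟩, ⟨2 | 1 1 1 1⟩, ⟨2 | 1 2⟩, ⟨2 | 1 2⟩, ⟨2 | 1 2 2 2⟩, ⟨2 | 2 2⟩, ⟨2 | 2 2 2 2⟩, ⟨3 | 0⟩, ⟨3 | 1⟩, ⟨4 | 0⟩, ⟨4 | 1⟩, ⟨5 | 1⟩, ⟨5 | 1⟩, ⟨5 | 2⟩]


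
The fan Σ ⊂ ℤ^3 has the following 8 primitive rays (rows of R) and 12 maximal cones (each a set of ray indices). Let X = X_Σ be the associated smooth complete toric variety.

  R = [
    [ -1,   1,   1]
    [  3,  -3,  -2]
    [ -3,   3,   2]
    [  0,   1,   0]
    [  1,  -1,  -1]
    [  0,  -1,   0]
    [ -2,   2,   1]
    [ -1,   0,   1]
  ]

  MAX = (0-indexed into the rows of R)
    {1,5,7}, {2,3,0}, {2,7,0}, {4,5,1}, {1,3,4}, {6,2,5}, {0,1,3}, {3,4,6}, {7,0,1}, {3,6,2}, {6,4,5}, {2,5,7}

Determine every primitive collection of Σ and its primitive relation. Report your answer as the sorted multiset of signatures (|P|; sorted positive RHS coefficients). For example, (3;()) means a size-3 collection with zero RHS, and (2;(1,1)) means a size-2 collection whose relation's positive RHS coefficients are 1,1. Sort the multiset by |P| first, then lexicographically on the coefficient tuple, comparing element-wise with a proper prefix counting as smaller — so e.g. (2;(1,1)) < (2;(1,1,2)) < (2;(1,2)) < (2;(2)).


The 10 primitive collections of Σ (r=8, n=3):

  • {0,4}:  v_{0} + v_{4} = 0 — sig = (2;())
  • {1,2}:  v_{1} + v_{2} = 0 — sig = (2;())
  • {3,5}:  v_{3} + v_{5} = 0 — sig = (2;())
  • {0,5}:  v_{0} + v_{5} = v_{7} — sig = (2;(1))
  • {0,6}:  v_{0} + v_{6} = v_{2} — sig = (2;(1))
  • {1,6}:  v_{1} + v_{6} = v_{4} — sig = (2;(1))
  • {2,4}:  v_{2} + v_{4} = v_{6} — sig = (2;(1))
  • {3,7}:  v_{3} + v_{7} = v_{0} — sig = (2;(1))
  • {4,7}:  v_{4} + v_{7} = v_{5} — sig = (2;(1))
  • {6,7}:  v_{6} + v_{7} = v_{2} + v_{5} — sig = (2;(1,1))

Signatures (|P|; sorted positive RHS coefficients), sorted:
{ (2;()) ×3,  (2;(1)) ×6,  (2;(1,1)) }


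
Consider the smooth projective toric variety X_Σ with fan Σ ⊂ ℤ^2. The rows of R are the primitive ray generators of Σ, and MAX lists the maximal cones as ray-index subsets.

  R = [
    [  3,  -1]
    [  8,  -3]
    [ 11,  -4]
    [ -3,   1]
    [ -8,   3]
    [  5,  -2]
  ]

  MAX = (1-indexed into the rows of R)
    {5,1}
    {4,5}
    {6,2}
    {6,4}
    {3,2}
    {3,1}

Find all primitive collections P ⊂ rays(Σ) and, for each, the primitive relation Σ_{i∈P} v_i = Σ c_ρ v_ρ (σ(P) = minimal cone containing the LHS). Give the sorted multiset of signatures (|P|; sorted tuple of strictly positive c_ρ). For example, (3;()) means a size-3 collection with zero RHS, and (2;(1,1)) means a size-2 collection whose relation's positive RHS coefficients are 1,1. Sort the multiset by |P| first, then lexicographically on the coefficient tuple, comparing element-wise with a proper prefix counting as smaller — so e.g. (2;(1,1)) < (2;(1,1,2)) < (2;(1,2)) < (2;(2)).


|primitive collections| = 9. Relations:

  • {1,4}:  v_{1} + v_{4} = 0  so sig = (2;())
  • {2,5}:  v_{2} + v_{5} = 0  so sig = (2;())
  • {1,2}:  v_{1} + v_{2} = v_{3}  so sig = (2;(1))
  • {1,6}:  v_{1} + v_{6} = v_{2}  so sig = (2;(1))
  • {2,4}:  v_{2} + v_{4} = v_{6}  so sig = (2;(1))
  • {3,4}:  v_{3} + v_{4} = v_{2}  so sig = (2;(1))
  • {3,5}:  v_{3} + v_{5} = v_{1}  so sig = (2;(1))
  • {5,6}:  v_{5} + v_{6} = v_{4}  so sig = (2;(1))
  • {3,6}:  v_{3} + v_{6} = 2·v_{2}  so sig = (2;(2))

Signatures (|P|; sorted positive RHS coefficients), sorted:
{ (2;()) ×2,  (2;(1)) ×6,  (2;(2)) }


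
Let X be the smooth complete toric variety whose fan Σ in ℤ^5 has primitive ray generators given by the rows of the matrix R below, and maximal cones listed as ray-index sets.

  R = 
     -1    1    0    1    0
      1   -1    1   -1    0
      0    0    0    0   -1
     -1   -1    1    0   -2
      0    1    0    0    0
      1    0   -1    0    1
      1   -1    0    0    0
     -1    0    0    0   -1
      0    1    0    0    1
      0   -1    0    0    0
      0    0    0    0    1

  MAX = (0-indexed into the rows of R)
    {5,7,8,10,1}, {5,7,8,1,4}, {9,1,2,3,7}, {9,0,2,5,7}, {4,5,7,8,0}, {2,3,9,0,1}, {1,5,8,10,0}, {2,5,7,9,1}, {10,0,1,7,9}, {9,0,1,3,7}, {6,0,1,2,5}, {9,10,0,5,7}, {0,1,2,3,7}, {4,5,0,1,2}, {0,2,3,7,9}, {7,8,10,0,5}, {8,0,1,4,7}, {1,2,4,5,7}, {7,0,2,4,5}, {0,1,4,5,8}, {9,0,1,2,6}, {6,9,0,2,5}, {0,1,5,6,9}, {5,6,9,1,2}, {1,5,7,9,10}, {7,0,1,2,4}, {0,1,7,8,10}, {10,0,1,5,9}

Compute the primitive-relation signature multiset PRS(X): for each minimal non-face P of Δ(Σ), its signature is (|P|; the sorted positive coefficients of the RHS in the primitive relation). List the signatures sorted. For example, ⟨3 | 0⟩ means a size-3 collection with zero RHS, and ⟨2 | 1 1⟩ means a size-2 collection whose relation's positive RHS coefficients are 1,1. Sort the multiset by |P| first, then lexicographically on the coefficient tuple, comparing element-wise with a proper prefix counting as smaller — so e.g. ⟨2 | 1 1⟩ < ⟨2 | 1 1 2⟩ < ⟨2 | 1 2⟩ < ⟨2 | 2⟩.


Primitive collections (17):

  {2,10}:  v_{2} + v_{10} = 0  →  sig = ⟨2 | 0⟩
  {4,9}:  v_{4} + v_{9} = 0  →  sig = ⟨2 | 0⟩
  {2,8}:  v_{2} + v_{8} = v_{4}  →  sig = ⟨2 | 1⟩
  {4,10}:  v_{4} + v_{10} = v_{8}  →  sig = ⟨2 | 1⟩
  {8,9}:  v_{8} + v_{9} = v_{10}  →  sig = ⟨2 | 1⟩
  {3,5}:  v_{3} + v_{5} = v_{2} + v_{9}  →  sig = ⟨2 | 1 1⟩
  {6,7}:  v_{6} + v_{7} = v_{2} + v_{9}  →  sig = ⟨2 | 1 1⟩
  {3,8}:  v_{3} + v_{8} = v_{0} + v_{1} + v_{7}  →  sig = ⟨2 | 1 1 1⟩
  {6,8}:  v_{6} + v_{8} = v_{0} + v_{1} + v_{5}  →  sig = ⟨2 | 1 1 1⟩
  {3,4}:  v_{3} + v_{4} = v_{0} + v_{1} + v_{2} + v_{7}  →  sig = ⟨2 | 1 1 1 1⟩
  {3,10}:  v_{3} + v_{10} = v_{0} + v_{1} + v_{7} + v_{9}  →  sig = ⟨2 | 1 1 1 1⟩
  {4,6}:  v_{4} + v_{6} = v_{0} + v_{1} + v_{2} + v_{5}  →  sig = ⟨2 | 1 1 1 1⟩
  {6,10}:  v_{6} + v_{10} = v_{0} + v_{1} + v_{5} + v_{9}  →  sig = ⟨2 | 1 1 1 1⟩
  {3,6}:  v_{3} + v_{6} = v_{0} + v_{1} + 2·v_{2} + 2·v_{9}  →  sig = ⟨2 | 1 1 2 2⟩
  {0,1,5,7}:  v_{0} + v_{1} + v_{5} + v_{7} = 0  →  sig = ⟨4 | 0⟩
  {0,1,2,5,9}:  v_{0} + v_{1} + v_{2} + v_{5} + v_{9} = v_{6}  →  sig = ⟨5 | 1⟩
  {0,1,2,7,9}:  v_{0} + v_{1} + v_{2} + v_{7} + v_{9} = v_{3}  →  sig = ⟨5 | 1⟩

Hence PRS(X_Σ) =
    ⟨2 | 0⟩
    ⟨2 | 0⟩
    ⟨2 | 1⟩
    ⟨2 | 1⟩
    ⟨2 | 1⟩
    ⟨2 | 1 1⟩
    ⟨2 | 1 1⟩
    ⟨2 | 1 1 1⟩
    ⟨2 | 1 1 1⟩
    ⟨2 | 1 1 1 1⟩
    ⟨2 | 1 1 1 1⟩
    ⟨2 | 1 1 1 1⟩
    ⟨2 | 1 1 1 1⟩
    ⟨2 | 1 1 2 2⟩
    ⟨4 | 0⟩
    ⟨5 | 1⟩
    ⟨5 | 1⟩
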